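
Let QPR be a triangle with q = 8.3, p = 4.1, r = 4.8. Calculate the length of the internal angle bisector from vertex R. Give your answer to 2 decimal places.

By the law of cosines, cos R = (q² + p² − r²) / (2·q·p) ≈ 0.92066, so ∠R ≈ 22.98°.
The bisector from R has length 2·q·p·cos(∠R/2)/(q+p) ≈ 5.3787.

5.38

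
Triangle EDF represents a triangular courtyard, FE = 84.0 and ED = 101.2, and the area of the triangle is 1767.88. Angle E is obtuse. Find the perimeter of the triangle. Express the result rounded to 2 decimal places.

perimeter ≈ 366.19

From area = ½·FE·ED·sin E, we get sin E = 2·area/(FE·ED) ≈ 0.41593.
Taking the obtuse solution, ∠E ≈ 155.42°.
Law of cosines then gives DF ≈ 180.99.
Perimeter = 180.99 + 84 + 101.2 = 366.19.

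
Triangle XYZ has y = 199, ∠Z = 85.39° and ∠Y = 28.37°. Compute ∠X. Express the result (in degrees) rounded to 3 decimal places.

The third angle is ∠X = 180° − ∠Y − ∠Z = 66.24°.

66.240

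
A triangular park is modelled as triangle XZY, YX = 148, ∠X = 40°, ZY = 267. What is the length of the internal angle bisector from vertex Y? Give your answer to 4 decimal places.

96.4733

Law of sines: sin Z = YX·sin X/ZY ≈ 0.35630.
Since ZY ≥ YX, only the acute value applies: ∠Z ≈ 20.87°.
Then ∠Y = 180° − ∠X − ∠Z ≈ 119.13°.
Law of sines gives XZ = ZY·sin Y/sin X ≈ 362.85.
The bisector from Y has length 2·ZY·YX·cos(∠Y/2)/(ZY+YX) ≈ 96.473.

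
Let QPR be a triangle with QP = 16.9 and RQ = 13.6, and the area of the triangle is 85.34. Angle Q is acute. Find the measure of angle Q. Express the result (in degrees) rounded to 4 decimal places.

47.9537

From area = ½·RQ·QP·sin Q, we get sin Q = 2·area/(RQ·QP) ≈ 0.74260.
Taking the acute solution, ∠Q ≈ 47.95°.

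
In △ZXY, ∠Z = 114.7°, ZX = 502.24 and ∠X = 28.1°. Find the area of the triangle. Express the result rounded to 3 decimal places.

The third angle is ∠Y = 180° − ∠Z − ∠X = 37.20°.
Law of sines: XY = ZX·sin Z/sin Y ≈ 754.7.
Law of sines: YZ = ZX·sin X/sin Y ≈ 391.27.
Area = ½·ZX·XY·sin X ≈ 89266.

area ≈ 89265.943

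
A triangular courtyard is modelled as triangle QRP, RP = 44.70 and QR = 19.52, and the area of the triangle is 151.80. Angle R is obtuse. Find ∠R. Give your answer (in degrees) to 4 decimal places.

From area = ½·QR·RP·sin R, we get sin R = 2·area/(QR·RP) ≈ 0.34795.
Taking the obtuse solution, ∠R ≈ 159.64°.

∠R ≈ 159.6381°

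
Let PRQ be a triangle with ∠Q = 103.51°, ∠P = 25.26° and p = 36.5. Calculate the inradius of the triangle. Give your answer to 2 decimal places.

The third angle is ∠R = 180° − ∠Q − ∠P = 51.23°.
Law of sines: r = p·sin R/sin P ≈ 66.689.
Law of sines: q = p·sin Q/sin P ≈ 83.168.
Area = ½·p·r·sin Q ≈ 1183.4.
Semiperimeter s = (36.5+66.689+83.168)/2 = 93.178.
Inradius = area/s = 1183.4/93.178 ≈ 12.7.

12.70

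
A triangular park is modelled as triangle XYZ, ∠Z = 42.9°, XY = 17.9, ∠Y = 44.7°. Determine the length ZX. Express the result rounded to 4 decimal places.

18.4962

The third angle is ∠X = 180° − ∠Y − ∠Z = 92.40°.
Law of sines: ZX = XY·sin Y/sin Z ≈ 18.496.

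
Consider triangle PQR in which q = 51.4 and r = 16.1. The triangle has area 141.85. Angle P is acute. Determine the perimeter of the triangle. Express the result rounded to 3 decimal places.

From area = ½·q·r·sin P, we get sin P = 2·area/(q·r) ≈ 0.34282.
Taking the acute solution, ∠P ≈ 20.05°.
Law of cosines then gives p ≈ 36.693.
Perimeter = 36.693 + 51.4 + 16.1 = 104.19.

104.193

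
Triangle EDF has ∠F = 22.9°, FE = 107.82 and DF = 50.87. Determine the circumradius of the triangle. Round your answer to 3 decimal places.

82.355

By the law of cosines, ED² = DF² + FE² − 2·DF·FE·cos F = 4107.9, so ED ≈ 64.093.
Area = ½·DF·FE·sin F ≈ 1067.1.
Circumradius = ED/(2 sin F) ≈ 82.355.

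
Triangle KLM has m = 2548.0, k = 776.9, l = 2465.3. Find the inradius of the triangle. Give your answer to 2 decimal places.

Semiperimeter s = (776.9 + 2465.3 + 2548)/2 = 2895.1.
Heron's formula: area = √(2895.1·2118.2·429.8·347.1) ≈ 9.5648e+05.
Inradius = area/s = 9.5648e+05/2895.1 ≈ 330.38.

330.38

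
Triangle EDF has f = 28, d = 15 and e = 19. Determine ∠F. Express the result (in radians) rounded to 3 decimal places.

∠F ≈ 1.926 rad

By the law of cosines, cos F = (e² + d² − f²) / (2·e·d) ≈ -0.34737, so ∠F ≈ 1.926 rad.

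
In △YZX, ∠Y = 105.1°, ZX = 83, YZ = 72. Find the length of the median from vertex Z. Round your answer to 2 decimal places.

Law of sines: sin X = YZ·sin Y/ZX ≈ 0.83752.
Since ZX ≥ YZ, only the acute value applies: ∠X ≈ 56.88°.
Then ∠Z = 180° − ∠Y − ∠X ≈ 18.02°.
Law of sines gives XY = ZX·sin Z/sin Y ≈ 26.596.
Median from Z: ½√(2·YZ² + 2·ZX² − XY²) ≈ 76.548.

76.55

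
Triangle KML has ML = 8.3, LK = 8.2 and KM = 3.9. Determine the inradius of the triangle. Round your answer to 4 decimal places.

Semiperimeter s = (8.3 + 8.2 + 3.9)/2 = 10.2.
Heron's formula: area = √(10.2·1.9·2·6.3) ≈ 15.627.
Inradius = area/s = 15.627/10.2 ≈ 1.532.

r ≈ 1.5320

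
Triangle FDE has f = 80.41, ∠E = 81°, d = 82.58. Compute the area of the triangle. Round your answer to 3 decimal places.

Area = ½·f·d·sin E ≈ 3279.3.

area ≈ 3279.253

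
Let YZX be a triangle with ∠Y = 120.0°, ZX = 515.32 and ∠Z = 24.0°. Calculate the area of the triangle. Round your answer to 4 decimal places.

The third angle is ∠X = 180° − ∠Y − ∠Z = 36.00°.
Law of sines: XY = ZX·sin Z/sin Y ≈ 242.02.
Law of sines: YZ = ZX·sin X/sin Y ≈ 349.76.
Area = ½·ZX·XY·sin X ≈ 36654.

36654.3358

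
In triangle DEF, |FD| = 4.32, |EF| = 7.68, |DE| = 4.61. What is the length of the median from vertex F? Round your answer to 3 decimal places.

Median from F: ½√(2·|EF|² + 2·|FD|² − |DE|²) ≈ 5.7887.

5.789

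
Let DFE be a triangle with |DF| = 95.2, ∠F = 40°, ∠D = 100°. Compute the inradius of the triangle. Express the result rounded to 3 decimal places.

r ≈ 26.543

The third angle is ∠E = 180° − ∠D − ∠F = 40.00°.
Law of sines: |FE| = |DF|·sin D/sin E ≈ 145.85.
Law of sines: |ED| = |DF|·sin F/sin E ≈ 95.2.
Area = ½·|DF|·|FE|·sin F ≈ 4462.7.
Semiperimeter s = (145.85+95.2+95.2)/2 = 168.13.
Inradius = area/s = 4462.7/168.13 ≈ 26.543.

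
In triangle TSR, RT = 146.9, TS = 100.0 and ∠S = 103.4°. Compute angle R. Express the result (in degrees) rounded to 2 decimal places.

41.47

Law of sines: sin R = TS·sin S/RT ≈ 0.66220.
Since RT ≥ TS, only the acute value applies: ∠R ≈ 41.47°.
Then ∠T = 180° − ∠S − ∠R ≈ 35.13°.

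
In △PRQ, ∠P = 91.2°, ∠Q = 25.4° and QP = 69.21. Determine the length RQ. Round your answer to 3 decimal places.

The third angle is ∠R = 180° − ∠Q − ∠P = 63.40°.
Law of sines: RQ = QP·sin P/sin R ≈ 77.386.

77.386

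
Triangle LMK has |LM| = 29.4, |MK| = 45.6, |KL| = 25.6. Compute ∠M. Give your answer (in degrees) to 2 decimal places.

By the law of cosines, cos M = (|LM|² + |MK|² − |KL|²) / (2·|LM|·|MK|) ≈ 0.85346, so ∠M ≈ 31.41°.

31.41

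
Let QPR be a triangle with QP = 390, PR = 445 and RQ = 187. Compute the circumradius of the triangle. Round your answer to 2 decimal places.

By the law of cosines, cos Q = (RQ² + QP² − PR²) / (2·RQ·QP) ≈ -0.07511, so ∠Q ≈ 94.31°.
Circumradius = PR/(2 sin Q) ≈ 223.13.

223.13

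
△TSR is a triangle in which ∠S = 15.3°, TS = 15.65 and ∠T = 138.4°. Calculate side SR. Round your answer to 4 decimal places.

23.4510

The third angle is ∠R = 180° − ∠T − ∠S = 26.30°.
Law of sines: SR = TS·sin T/sin R ≈ 23.451.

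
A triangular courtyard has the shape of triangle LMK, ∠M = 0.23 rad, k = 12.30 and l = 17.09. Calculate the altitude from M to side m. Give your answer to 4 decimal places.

8.2168

By the law of cosines, m² = k² + l² − 2·k·l·cos M = 34.015, so m ≈ 5.8322.
Area = ½·k·l·sin M ≈ 23.961.
The altitude from M has length 2·area/m ≈ 8.2168.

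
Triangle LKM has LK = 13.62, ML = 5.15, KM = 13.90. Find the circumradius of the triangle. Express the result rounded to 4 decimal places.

By the law of cosines, cos L = (ML² + LK² − KM²) / (2·ML·LK) ≈ 0.13413, so ∠L ≈ 82.29°.
Circumradius = KM/(2 sin L) ≈ 7.0134.

R ≈ 7.0134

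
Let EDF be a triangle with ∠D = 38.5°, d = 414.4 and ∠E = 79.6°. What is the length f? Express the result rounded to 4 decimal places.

The third angle is ∠F = 180° − ∠E − ∠D = 61.90°.
Law of sines: f = d·sin F/sin D ≈ 587.22.

587.2205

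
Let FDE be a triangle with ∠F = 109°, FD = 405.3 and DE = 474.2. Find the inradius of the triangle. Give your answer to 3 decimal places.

54.990

Law of sines: sin E = FD·sin F/DE ≈ 0.80814.
Since DE ≥ FD, only the acute value applies: ∠E ≈ 53.91°.
Then ∠D = 180° − ∠F − ∠E ≈ 17.09°.
Law of sines gives EF = DE·sin D/sin F ≈ 147.35.
Area = ½·DE·FD·sin D ≈ 28233.
Semiperimeter s = (474.2+147.35+405.3)/2 = 513.42.
Inradius = area/s = 28233/513.42 ≈ 54.99.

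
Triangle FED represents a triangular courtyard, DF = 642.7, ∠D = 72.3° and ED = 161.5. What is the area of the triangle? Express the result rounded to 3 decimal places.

Area = ½·ED·DF·sin D ≈ 49441.

area ≈ 49441.249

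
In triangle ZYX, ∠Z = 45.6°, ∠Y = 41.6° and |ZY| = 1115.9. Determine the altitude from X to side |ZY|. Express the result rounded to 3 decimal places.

529.968

The third angle is ∠X = 180° − ∠Z − ∠Y = 92.80°.
Law of sines: |YX| = |ZY|·sin Z/sin X ≈ 798.23.
Law of sines: |XZ| = |ZY|·sin Y/sin X ≈ 741.76.
Area = ½·|ZY|·|YX|·sin Y ≈ 2.957e+05.
The altitude from X has length 2·area/|ZY| ≈ 529.97.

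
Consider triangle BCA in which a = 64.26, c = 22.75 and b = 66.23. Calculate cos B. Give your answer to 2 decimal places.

0.09

By the law of cosines, cos B = (c² + a² − b²) / (2·c·a) ≈ 0.08909, so ∠B ≈ 84.89°.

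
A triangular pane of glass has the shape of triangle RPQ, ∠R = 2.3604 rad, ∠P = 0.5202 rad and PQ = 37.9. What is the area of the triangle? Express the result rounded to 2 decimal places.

area ≈ 130.82

The third angle is ∠Q = π − ∠R − ∠P = 0.2610 rad.
Law of sines: QR = PQ·sin P/sin R ≈ 26.754.
Law of sines: RP = PQ·sin Q/sin R ≈ 13.889.
Area = ½·PQ·QR·sin Q ≈ 130.82.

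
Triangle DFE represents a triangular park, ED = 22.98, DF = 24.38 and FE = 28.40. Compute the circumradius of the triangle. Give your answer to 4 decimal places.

R ≈ 14.8004

By the law of cosines, cos D = (ED² + DF² − FE²) / (2·ED·DF) ≈ 0.28193, so ∠D ≈ 73.62°.
Circumradius = FE/(2 sin D) ≈ 14.8.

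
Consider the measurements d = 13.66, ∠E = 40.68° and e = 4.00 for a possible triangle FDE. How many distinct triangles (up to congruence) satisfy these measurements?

0

d·sin E = 13.66·sin(40.68°) ≈ 8.904.
Since e = 4.00 < 8.904 = d sin E, no triangle exists.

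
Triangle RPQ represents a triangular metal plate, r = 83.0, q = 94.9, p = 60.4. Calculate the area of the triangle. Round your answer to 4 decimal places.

Semiperimeter s = (83 + 60.4 + 94.9)/2 = 119.15.
Heron's formula: area = √(119.15·36.15·58.75·24.25) ≈ 2477.2.

2477.1995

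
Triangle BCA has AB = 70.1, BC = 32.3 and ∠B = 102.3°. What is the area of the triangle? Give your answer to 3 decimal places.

Area = ½·AB·BC·sin B ≈ 1106.1.

1106.128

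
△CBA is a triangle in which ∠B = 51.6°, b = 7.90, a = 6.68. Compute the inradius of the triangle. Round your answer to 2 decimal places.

Law of sines: sin A = a·sin B/b ≈ 0.66267.
Since b ≥ a, only the acute value applies: ∠A ≈ 41.50°.
Then ∠C = 180° − ∠B − ∠A ≈ 86.90°.
Law of sines gives c = b·sin C/sin B ≈ 10.066.
Area = ½·b·a·sin C ≈ 26.347.
Semiperimeter s = (10.066+7.9+6.68)/2 = 12.323.
Inradius = area/s = 26.347/12.323 ≈ 2.1381.

r ≈ 2.14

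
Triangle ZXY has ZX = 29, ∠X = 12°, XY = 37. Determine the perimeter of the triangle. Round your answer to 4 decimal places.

By the law of cosines, YZ² = ZX² + XY² − 2·ZX·XY·cos X = 110.9, so YZ ≈ 10.531.
Semiperimeter s = (37+10.531+29)/2 = 38.265.
Perimeter = 37 + 10.531 + 29 = 76.531.

76.5307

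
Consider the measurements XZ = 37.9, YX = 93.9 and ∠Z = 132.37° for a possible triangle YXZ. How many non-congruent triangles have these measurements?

XZ·sin Z = 37.9·sin(132.37°) ≈ 28.
Since ∠Z is not acute, a triangle exists only if YX > XZ; here YX > XZ, so there is exactly one triangle.

1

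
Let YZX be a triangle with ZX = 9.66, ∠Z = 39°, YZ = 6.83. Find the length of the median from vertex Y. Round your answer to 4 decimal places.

m_Y ≈ 4.3247

By the law of cosines, XY² = YZ² + ZX² − 2·YZ·ZX·cos Z = 37.416, so XY ≈ 6.1168.
Median from Y: ½√(2·XY² + 2·YZ² − ZX²) ≈ 4.3247.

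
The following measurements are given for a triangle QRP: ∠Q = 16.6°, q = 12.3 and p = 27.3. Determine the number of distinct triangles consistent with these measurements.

p·sin Q = 27.3·sin(16.6°) ≈ 7.799.
Since p sin Q < q < p (7.799 < 12.3 < 27.3), two triangles exist.

2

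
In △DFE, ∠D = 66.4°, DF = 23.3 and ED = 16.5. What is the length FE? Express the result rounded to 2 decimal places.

22.52

By the law of cosines, FE² = ED² + DF² − 2·ED·DF·cos D = 507.31, so FE ≈ 22.524.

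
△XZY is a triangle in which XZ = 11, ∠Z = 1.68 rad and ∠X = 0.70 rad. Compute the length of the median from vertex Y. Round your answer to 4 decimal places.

m_Y ≈ 12.1661

The third angle is ∠Y = π − ∠X − ∠Z = 0.762 rad.
Law of sines: ZY = XZ·sin X/sin Y ≈ 10.269.
Law of sines: YX = XZ·sin Z/sin Y ≈ 15.845.
Median from Y: ½√(2·ZY² + 2·YX² − XZ²) ≈ 12.166.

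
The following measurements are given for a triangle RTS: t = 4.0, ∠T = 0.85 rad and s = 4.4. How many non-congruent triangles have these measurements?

s·sin T = 4.4·sin(0.85 rad) ≈ 3.306.
Since s sin T < t < s (3.306 < 4.0 < 4.4), two triangles exist.

2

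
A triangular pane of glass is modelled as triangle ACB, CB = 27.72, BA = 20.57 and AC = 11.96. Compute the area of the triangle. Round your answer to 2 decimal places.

Semiperimeter s = (27.72 + 20.57 + 11.96)/2 = 30.125.
Heron's formula: area = √(30.125·2.405·9.555·18.165) ≈ 112.14.

112.14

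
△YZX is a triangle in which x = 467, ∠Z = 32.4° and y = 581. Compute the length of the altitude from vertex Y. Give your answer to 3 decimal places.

By the law of cosines, z² = x² + y² − 2·x·y·cos Z = 97472, so z ≈ 312.21.
Area = ½·x·y·sin Z ≈ 72692.
The altitude from Y has length 2·area/y ≈ 250.23.

h_Y ≈ 250.231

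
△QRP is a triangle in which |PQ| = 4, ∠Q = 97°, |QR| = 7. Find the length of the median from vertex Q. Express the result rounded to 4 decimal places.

m_Q ≈ 3.8136

By the law of cosines, |RP|² = |PQ|² + |QR|² − 2·|PQ|·|QR|·cos Q = 71.825, so |RP| ≈ 8.4749.
Median from Q: ½√(2·|PQ|² + 2·|QR|² − |RP|²) ≈ 3.8136.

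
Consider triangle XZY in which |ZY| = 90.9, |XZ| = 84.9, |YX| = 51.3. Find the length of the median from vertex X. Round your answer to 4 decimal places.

m_X ≈ 53.4242

Median from X: ½√(2·|YX|² + 2·|XZ|² − |ZY|²) ≈ 53.424.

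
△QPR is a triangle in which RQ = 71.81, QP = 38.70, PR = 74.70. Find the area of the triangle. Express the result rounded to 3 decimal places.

Semiperimeter s = (74.7 + 71.81 + 38.7)/2 = 92.605.
Heron's formula: area = √(92.605·17.905·20.795·53.905) ≈ 1363.3.

area ≈ 1363.322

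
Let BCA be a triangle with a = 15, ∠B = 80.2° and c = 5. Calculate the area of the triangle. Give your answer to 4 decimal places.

Area = ½·c·a·sin B ≈ 36.953.

36.9528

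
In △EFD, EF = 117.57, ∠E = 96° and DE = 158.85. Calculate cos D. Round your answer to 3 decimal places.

cos D ≈ 0.826

By the law of cosines, FD² = DE² + EF² − 2·DE·EF·cos E = 42960, so FD ≈ 207.27.
Law of cosines again: cos D = (FD² + DE² − EF²)/(2·FD·DE) ≈ 0.82569, so ∠D ≈ 34.34°.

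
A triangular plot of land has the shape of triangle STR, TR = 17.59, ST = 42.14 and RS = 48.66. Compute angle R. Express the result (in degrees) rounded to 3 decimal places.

By the law of cosines, cos R = (TR² + RS² − ST²) / (2·TR·RS) ≈ 0.52658, so ∠R ≈ 58.23°.

∠R ≈ 58.226°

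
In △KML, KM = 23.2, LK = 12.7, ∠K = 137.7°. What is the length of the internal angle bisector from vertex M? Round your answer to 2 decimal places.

By the law of cosines, ML² = LK² + KM² − 2·LK·KM·cos K = 1135.4, so ML ≈ 33.695.
Law of cosines again: cos M = (KM² + ML² − LK²)/(2·KM·ML) ≈ 0.96729, so ∠M ≈ 14.69°.
The bisector from M has length 2·KM·ML·cos(∠M/2)/(KM+ML) ≈ 27.254.

t_M ≈ 27.25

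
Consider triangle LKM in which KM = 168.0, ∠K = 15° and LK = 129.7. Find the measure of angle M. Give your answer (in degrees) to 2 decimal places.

By the law of cosines, ML² = LK² + KM² − 2·LK·KM·cos K = 2951.8, so ML ≈ 54.331.
Law of cosines again: cos M = (KM² + ML² − LK²)/(2·KM·ML) ≈ 0.78629, so ∠M ≈ 38.16°.

∠M ≈ 38.16°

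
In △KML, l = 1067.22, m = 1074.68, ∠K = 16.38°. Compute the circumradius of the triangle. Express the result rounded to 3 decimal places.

By the law of cosines, k² = m² + l² − 2·m·l·cos K = 93157, so k ≈ 305.22.
Area = ½·m·l·sin K ≈ 1.6172e+05.
Circumradius = k/(2 sin K) ≈ 541.15.

541.151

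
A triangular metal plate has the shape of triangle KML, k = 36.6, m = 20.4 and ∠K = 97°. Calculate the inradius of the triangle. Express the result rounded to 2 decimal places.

6.67

Law of sines: sin M = m·sin K/k ≈ 0.55322.
Since k ≥ m, only the acute value applies: ∠M ≈ 33.59°.
Then ∠L = 180° − ∠K − ∠M ≈ 49.41°.
Law of sines gives l = k·sin L/sin K ≈ 28.003.
Area = ½·k·m·sin L ≈ 283.5.
Semiperimeter s = (36.6+20.4+28.003)/2 = 42.501.
Inradius = area/s = 283.5/42.501 ≈ 6.6704.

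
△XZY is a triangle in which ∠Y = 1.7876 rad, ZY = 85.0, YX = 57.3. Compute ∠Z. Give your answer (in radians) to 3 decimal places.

0.522

By the law of cosines, XZ² = ZY² + YX² − 2·ZY·YX·cos Y = 12604, so XZ ≈ 112.27.
Law of cosines again: cos Z = (XZ² + ZY² − YX²)/(2·XZ·ZY) ≈ 0.86692, so ∠Z ≈ 0.5218 rad.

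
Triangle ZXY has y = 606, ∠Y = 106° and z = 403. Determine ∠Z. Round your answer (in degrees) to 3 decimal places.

∠Z ≈ 39.736°

Law of sines: sin Z = z·sin Y/y ≈ 0.63925.
Since y ≥ z, only the acute value applies: ∠Z ≈ 39.74°.
Then ∠X = 180° − ∠Y − ∠Z ≈ 34.26°.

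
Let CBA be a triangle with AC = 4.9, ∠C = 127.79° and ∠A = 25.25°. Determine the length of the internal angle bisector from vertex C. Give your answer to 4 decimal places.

2.0904

The third angle is ∠B = 180° − ∠A − ∠C = 26.96°.
Law of sines: BA = AC·sin C/sin B ≈ 8.5411.
Law of sines: CB = AC·sin A/sin B ≈ 4.6104.
The bisector from C has length 2·AC·CB·cos(∠C/2)/(AC+CB) ≈ 2.0904.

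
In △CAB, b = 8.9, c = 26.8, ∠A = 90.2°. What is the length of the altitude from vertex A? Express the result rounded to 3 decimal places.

8.438

By the law of cosines, a² = b² + c² − 2·b·c·cos A = 799.12, so a ≈ 28.269.
Area = ½·b·c·sin A ≈ 119.26.
The altitude from A has length 2·area/a ≈ 8.4376.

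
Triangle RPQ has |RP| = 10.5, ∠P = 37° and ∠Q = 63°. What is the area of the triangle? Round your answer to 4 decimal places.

The third angle is ∠R = 180° − ∠P − ∠Q = 80.00°.
Law of sines: |PQ| = |RP|·sin R/sin Q ≈ 11.605.
Law of sines: |QR| = |RP|·sin P/sin Q ≈ 7.092.
Area = ½·|RP|·|PQ|·sin P ≈ 36.668.

area ≈ 36.6676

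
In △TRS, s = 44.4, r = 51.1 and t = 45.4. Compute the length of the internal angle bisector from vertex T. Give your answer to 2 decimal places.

41.91

By the law of cosines, cos T = (r² + s² − t²) / (2·r·s) ≈ 0.55566, so ∠T ≈ 56.24°.
The bisector from T has length 2·r·s·cos(∠T/2)/(r+s) ≈ 41.906.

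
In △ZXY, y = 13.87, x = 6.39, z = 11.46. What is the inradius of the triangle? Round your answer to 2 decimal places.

2.29

Semiperimeter s = (11.46 + 6.39 + 13.87)/2 = 15.86.
Heron's formula: area = √(15.86·4.4·9.47·1.99) ≈ 36.264.
Inradius = area/s = 36.264/15.86 ≈ 2.2865.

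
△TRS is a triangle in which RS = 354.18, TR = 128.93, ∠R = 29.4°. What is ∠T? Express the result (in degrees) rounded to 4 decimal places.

∠T ≈ 135.9348°

By the law of cosines, ST² = TR² + RS² − 2·TR·RS·cos R = 62499, so ST ≈ 250.
Law of cosines again: cos T = (ST² + TR² − RS²)/(2·ST·TR) ≈ -0.71855, so ∠T ≈ 135.93°.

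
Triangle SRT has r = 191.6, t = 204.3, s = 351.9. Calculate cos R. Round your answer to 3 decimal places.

cos R ≈ 0.896

By the law of cosines, cos R = (t² + s² − r²) / (2·t·s) ≈ 0.89620, so ∠R ≈ 26.34°.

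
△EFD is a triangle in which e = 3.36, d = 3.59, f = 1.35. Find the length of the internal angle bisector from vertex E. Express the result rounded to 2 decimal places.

By the law of cosines, cos E = (f² + d² − e²) / (2·f·d) ≈ 0.35294, so ∠E ≈ 69.33°.
The bisector from E has length 2·f·d·cos(∠E/2)/(f+d) ≈ 1.6138.

1.61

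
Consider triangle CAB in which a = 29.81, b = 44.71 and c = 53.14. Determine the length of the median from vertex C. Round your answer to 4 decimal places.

Median from C: ½√(2·a² + 2·b² − c²) ≈ 27.163.

27.1633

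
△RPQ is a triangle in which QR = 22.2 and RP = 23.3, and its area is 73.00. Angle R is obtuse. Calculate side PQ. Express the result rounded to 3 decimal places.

From area = ½·QR·RP·sin R, we get sin R = 2·area/(QR·RP) ≈ 0.28226.
Taking the obtuse solution, ∠R ≈ 2.855 rad.
Law of cosines then gives PQ ≈ 45.035.

45.035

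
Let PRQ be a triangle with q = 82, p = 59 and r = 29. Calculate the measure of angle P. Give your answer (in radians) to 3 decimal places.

By the law of cosines, cos P = (r² + q² − p²) / (2·r·q) ≈ 0.85870, so ∠P ≈ 0.5381 rad.

0.538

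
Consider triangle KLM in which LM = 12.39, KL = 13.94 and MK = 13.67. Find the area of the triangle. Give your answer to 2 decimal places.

Semiperimeter s = (12.39 + 13.67 + 13.94)/2 = 20.
Heron's formula: area = √(20·7.61·6.33·6.06) ≈ 76.409.

76.41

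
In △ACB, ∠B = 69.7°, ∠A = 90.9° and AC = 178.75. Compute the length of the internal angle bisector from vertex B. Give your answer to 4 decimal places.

77.9941

The third angle is ∠C = 180° − ∠B − ∠A = 19.40°.
Law of sines: CB = AC·sin A/sin B ≈ 190.56.
Law of sines: BA = AC·sin C/sin B ≈ 63.306.
The bisector from B has length 2·CB·BA·cos(∠B/2)/(CB+BA) ≈ 77.994.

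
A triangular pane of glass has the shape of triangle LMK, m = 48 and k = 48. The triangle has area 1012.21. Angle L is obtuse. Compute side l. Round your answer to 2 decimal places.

From area = ½·m·k·sin L, we get sin L = 2·area/(m·k) ≈ 0.87865.
Taking the obtuse solution, ∠L ≈ 118.52°.
Law of cosines then gives l ≈ 82.511.

82.51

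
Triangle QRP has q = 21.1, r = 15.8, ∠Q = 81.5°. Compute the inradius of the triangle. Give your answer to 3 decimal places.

4.831

Law of sines: sin R = r·sin Q/q ≈ 0.74059.
Since q ≥ r, only the acute value applies: ∠R ≈ 47.78°.
Then ∠P = 180° − ∠Q − ∠R ≈ 50.72°.
Law of sines gives p = q·sin P/sin Q ≈ 16.514.
Area = ½·q·r·sin P ≈ 129.03.
Semiperimeter s = (21.1+15.8+16.514)/2 = 26.707.
Inradius = area/s = 129.03/26.707 ≈ 4.8312.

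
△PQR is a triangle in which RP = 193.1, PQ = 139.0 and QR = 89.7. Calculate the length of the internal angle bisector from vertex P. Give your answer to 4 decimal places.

157.7427

By the law of cosines, cos P = (RP² + PQ² − QR²) / (2·RP·PQ) ≈ 0.90464, so ∠P ≈ 25.23°.
The bisector from P has length 2·RP·PQ·cos(∠P/2)/(RP+PQ) ≈ 157.74.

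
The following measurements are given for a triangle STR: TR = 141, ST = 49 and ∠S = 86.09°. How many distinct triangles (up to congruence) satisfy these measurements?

1

ST·sin S = 49·sin(86.09°) ≈ 48.89.
Since TR ≥ ST, exactly one triangle exists.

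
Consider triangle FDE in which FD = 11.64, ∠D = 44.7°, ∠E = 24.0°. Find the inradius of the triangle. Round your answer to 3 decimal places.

The third angle is ∠F = 180° − ∠D − ∠E = 111.30°.
Law of sines: DE = FD·sin F/sin E ≈ 26.663.
Law of sines: EF = FD·sin D/sin E ≈ 20.13.
Area = ½·FD·DE·sin D ≈ 109.15.
Semiperimeter s = (26.663+20.13+11.64)/2 = 29.216.
Inradius = area/s = 109.15/29.216 ≈ 3.736.

r ≈ 3.736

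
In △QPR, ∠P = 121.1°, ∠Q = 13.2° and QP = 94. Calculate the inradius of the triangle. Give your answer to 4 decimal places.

The third angle is ∠R = 180° − ∠Q − ∠P = 45.70°.
Law of sines: PR = QP·sin Q/sin R ≈ 29.992.
Law of sines: RQ = QP·sin P/sin R ≈ 112.46.
Area = ½·QP·PR·sin P ≈ 1207.
Semiperimeter s = (29.992+112.46+94)/2 = 118.23.
Inradius = area/s = 1207/118.23 ≈ 10.209.

r ≈ 10.2092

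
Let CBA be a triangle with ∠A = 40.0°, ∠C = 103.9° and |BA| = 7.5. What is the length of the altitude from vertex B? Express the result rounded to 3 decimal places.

4.821

The third angle is ∠B = 180° − ∠A − ∠C = 36.10°.
Law of sines: |AC| = |BA|·sin B/sin C ≈ 4.5523.
Law of sines: |CB| = |BA|·sin A/sin C ≈ 4.9663.
Area = ½·|BA|·|AC|·sin A ≈ 10.973.
The altitude from B has length 2·area/|AC| ≈ 4.8209.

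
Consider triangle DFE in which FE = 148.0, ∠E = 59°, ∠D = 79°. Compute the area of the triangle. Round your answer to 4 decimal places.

6399.1656

The third angle is ∠F = 180° − ∠E − ∠D = 42.00°.
Law of sines: ED = FE·sin F/sin D ≈ 100.88.
Law of sines: DF = FE·sin E/sin D ≈ 129.24.
Area = ½·FE·ED·sin E ≈ 6399.2.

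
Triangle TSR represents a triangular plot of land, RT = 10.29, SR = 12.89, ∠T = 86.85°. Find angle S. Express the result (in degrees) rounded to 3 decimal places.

Law of sines: sin S = RT·sin T/SR ≈ 0.79709.
Since SR ≥ RT, only the acute value applies: ∠S ≈ 52.85°.
Then ∠R = 180° − ∠T − ∠S ≈ 40.30°.

∠S ≈ 52.853°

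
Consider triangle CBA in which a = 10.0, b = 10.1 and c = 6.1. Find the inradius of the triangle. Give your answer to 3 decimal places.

Semiperimeter s = (6.1 + 10.1 + 10)/2 = 13.1.
Heron's formula: area = √(13.1·7·3·3.1) ≈ 29.203.
Inradius = area/s = 29.203/13.1 ≈ 2.2292.

2.229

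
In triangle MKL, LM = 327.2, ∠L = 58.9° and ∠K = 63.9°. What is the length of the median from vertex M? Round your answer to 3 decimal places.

280.620

The third angle is ∠M = 180° − ∠K − ∠L = 57.20°.
Law of sines: KL = LM·sin M/sin K ≈ 306.26.
Law of sines: MK = LM·sin L/sin K ≈ 311.98.
Median from M: ½√(2·LM² + 2·MK² − KL²) ≈ 280.62.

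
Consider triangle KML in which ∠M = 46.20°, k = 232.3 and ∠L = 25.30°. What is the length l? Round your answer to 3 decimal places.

The third angle is ∠K = 180° − ∠M − ∠L = 108.50°.
Law of sines: l = k·sin L/sin K ≈ 104.68.

104.685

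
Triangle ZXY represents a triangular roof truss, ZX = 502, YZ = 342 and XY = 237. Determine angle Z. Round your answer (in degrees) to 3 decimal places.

∠Z ≈ 24.360°

By the law of cosines, cos Z = (YZ² + ZX² − XY²) / (2·YZ·ZX) ≈ 0.91097, so ∠Z ≈ 24.36°.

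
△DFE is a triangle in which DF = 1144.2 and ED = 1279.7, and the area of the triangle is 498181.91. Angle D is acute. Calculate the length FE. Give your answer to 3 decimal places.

From area = ½·ED·DF·sin D, we get sin D = 2·area/(ED·DF) ≈ 0.68047.
Taking the acute solution, ∠D ≈ 42.88°.
Law of cosines then gives FE ≈ 894.94.

894.937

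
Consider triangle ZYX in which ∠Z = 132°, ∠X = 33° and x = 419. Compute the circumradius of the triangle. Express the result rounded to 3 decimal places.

The third angle is ∠Y = 180° − ∠X − ∠Z = 15.00°.
Law of sines: z = x·sin Z/sin X ≈ 571.71.
Law of sines: y = x·sin Y/sin X ≈ 199.11.
Circumradius = x/(2 sin X) ≈ 384.66.

384.658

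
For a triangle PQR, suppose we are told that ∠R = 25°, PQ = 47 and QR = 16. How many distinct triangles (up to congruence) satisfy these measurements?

QR·sin R = 16·sin(25°) ≈ 6.762.
Since PQ ≥ QR, exactly one triangle exists.

1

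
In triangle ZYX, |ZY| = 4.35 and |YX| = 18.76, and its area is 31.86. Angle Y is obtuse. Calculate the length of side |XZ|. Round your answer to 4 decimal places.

From area = ½·|ZY|·|YX|·sin Y, we get sin Y = 2·area/(|ZY|·|YX|) ≈ 0.78082.
Taking the obtuse solution, ∠Y ≈ 128.66°.
Law of cosines then gives |XZ| ≈ 21.745.

21.7446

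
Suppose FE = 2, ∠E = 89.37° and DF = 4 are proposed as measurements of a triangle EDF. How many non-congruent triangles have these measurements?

FE·sin E = 2·sin(89.37°) ≈ 2.
Since DF ≥ FE, exactly one triangle exists.

1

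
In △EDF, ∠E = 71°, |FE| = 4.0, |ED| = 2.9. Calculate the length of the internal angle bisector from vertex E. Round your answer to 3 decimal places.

t_E ≈ 2.737

By the law of cosines, |DF|² = |FE|² + |ED|² − 2·|FE|·|ED|·cos E = 16.857, so |DF| ≈ 4.1057.
The bisector from E has length 2·|FE|·|ED|·cos(∠E/2)/(|FE|+|ED|) ≈ 2.7373.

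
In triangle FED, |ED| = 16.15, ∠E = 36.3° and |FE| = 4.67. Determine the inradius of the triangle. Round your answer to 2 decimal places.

By the law of cosines, |DF|² = |FE|² + |ED|² − 2·|FE|·|ED|·cos E = 161.06, so |DF| ≈ 12.691.
Area = ½·|FE|·|ED|·sin E ≈ 22.325.
Semiperimeter s = (16.15+12.691+4.67)/2 = 16.756.
Inradius = area/s = 22.325/16.756 ≈ 1.3324.

r ≈ 1.33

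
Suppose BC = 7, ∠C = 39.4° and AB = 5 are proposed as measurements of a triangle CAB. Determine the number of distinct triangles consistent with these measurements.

2

BC·sin C = 7·sin(39.4°) ≈ 4.443.
Since BC sin C < AB < BC (4.443 < 5 < 7), two triangles exist.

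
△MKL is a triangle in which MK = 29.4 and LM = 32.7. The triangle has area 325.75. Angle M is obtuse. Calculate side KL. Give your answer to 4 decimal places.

57.8583

From area = ½·LM·MK·sin M, we get sin M = 2·area/(LM·MK) ≈ 0.67767.
Taking the obtuse solution, ∠M ≈ 137.34°.
Law of cosines then gives KL ≈ 57.858.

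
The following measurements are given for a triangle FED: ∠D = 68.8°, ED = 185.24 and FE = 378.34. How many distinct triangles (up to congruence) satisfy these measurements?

1

ED·sin D = 185.24·sin(68.8°) ≈ 172.7.
Since FE ≥ ED, exactly one triangle exists.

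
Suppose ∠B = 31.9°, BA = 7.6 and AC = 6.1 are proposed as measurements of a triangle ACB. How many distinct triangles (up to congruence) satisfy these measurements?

2

BA·sin B = 7.6·sin(31.9°) ≈ 4.016.
Since BA sin B < AC < BA (4.016 < 6.1 < 7.6), two triangles exist.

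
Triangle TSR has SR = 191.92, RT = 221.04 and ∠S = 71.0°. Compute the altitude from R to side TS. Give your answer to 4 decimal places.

Law of sines: sin T = SR·sin S/RT ≈ 0.82096.
Since RT ≥ SR, only the acute value applies: ∠T ≈ 55.18°.
Then ∠R = 180° − ∠S − ∠T ≈ 53.82°.
Law of sines gives TS = RT·sin R/sin S ≈ 188.7.
Area = ½·RT·SR·sin R ≈ 17121.
The altitude from R has length 2·area/TS ≈ 181.46.

181.4639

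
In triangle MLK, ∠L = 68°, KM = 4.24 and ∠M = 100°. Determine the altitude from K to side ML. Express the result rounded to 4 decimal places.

h_K ≈ 4.1756

The third angle is ∠K = 180° − ∠M − ∠L = 12.00°.
Law of sines: LK = KM·sin M/sin L ≈ 4.5035.
Law of sines: ML = KM·sin K/sin L ≈ 0.95078.
Area = ½·KM·LK·sin K ≈ 1.985.
The altitude from K has length 2·area/ML ≈ 4.1756.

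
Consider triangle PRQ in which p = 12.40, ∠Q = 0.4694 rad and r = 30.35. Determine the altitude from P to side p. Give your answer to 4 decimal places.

By the law of cosines, q² = p² + r² − 2·p·r·cos Q = 403.61, so q ≈ 20.09.
Area = ½·p·r·sin Q ≈ 85.119.
The altitude from P has length 2·area/p ≈ 13.729.

h_P ≈ 13.7289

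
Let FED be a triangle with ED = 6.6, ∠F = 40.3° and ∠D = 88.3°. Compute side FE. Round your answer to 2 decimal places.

10.20

The third angle is ∠E = 180° − ∠D − ∠F = 51.40°.
Law of sines: FE = ED·sin D/sin F ≈ 10.2.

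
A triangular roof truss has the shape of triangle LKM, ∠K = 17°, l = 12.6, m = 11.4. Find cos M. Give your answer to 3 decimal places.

By the law of cosines, k² = m² + l² − 2·m·l·cos K = 13.993, so k ≈ 3.7407.
Law of cosines again: cos M = (l² + k² − m²)/(2·l·k) ≈ 0.45396, so ∠M ≈ 63.00°.

0.454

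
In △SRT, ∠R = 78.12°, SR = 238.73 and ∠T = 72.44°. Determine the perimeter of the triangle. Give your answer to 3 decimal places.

perimeter ≈ 606.839

The third angle is ∠S = 180° − ∠R − ∠T = 29.44°.
Law of sines: RT = SR·sin S/sin T ≈ 123.07.
Law of sines: TS = SR·sin R/sin T ≈ 245.03.
Semiperimeter s = (123.07+245.03+238.73)/2 = 303.42.
Perimeter = 123.07 + 245.03 + 238.73 = 606.84.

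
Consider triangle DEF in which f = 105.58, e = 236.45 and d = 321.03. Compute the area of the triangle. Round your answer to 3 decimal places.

Semiperimeter s = (321.03 + 236.45 + 105.58)/2 = 331.53.
Heron's formula: area = √(331.53·10.5·95.08·225.95) ≈ 8647.8.

area ≈ 8647.824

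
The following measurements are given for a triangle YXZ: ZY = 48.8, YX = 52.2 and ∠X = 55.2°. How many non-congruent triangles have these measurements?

YX·sin X = 52.2·sin(55.2°) ≈ 42.86.
Since YX sin X < ZY < YX (42.86 < 48.8 < 52.2), two triangles exist.

2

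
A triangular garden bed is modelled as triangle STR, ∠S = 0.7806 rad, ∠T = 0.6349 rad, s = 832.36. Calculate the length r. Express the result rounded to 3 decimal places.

The third angle is ∠R = π − ∠S − ∠T = 1.7261 rad.
Law of sines: r = s·sin R/sin S ≈ 1168.6.

1168.589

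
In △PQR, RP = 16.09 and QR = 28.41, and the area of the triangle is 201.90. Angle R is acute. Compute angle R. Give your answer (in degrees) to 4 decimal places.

From area = ½·QR·RP·sin R, we get sin R = 2·area/(QR·RP) ≈ 0.88336.
Taking the acute solution, ∠R ≈ 62.05°.

62.0507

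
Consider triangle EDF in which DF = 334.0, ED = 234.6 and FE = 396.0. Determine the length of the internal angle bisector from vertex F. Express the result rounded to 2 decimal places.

344.39

By the law of cosines, cos F = (DF² + FE² − ED²) / (2·DF·FE) ≈ 0.80647, so ∠F ≈ 36.25°.
The bisector from F has length 2·DF·FE·cos(∠F/2)/(DF+FE) ≈ 344.39.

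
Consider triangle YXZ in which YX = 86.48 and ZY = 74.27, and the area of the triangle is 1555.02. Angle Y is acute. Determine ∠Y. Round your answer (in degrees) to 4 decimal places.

From area = ½·ZY·YX·sin Y, we get sin Y = 2·area/(ZY·YX) ≈ 0.48421.
Taking the acute solution, ∠Y ≈ 28.96°.

∠Y ≈ 28.9610°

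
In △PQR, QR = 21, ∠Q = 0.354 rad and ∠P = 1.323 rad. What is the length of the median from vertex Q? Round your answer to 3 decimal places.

m_Q ≈ 20.938

The third angle is ∠R = π − ∠P − ∠Q = 1.465 rad.
Law of sines: RP = QR·sin Q/sin P ≈ 7.5091.
Law of sines: PQ = QR·sin R/sin P ≈ 21.54.
Median from Q: ½√(2·PQ² + 2·QR² − RP²) ≈ 20.938.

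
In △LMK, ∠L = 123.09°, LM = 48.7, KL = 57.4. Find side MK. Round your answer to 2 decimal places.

By the law of cosines, MK² = KL² + LM² − 2·KL·LM·cos L = 8718.8, so MK ≈ 93.374.

93.37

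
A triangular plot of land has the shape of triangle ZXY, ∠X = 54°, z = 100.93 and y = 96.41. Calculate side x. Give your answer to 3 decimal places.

By the law of cosines, x² = y² + z² − 2·y·z·cos X = 8042.7, so x ≈ 89.681.

89.681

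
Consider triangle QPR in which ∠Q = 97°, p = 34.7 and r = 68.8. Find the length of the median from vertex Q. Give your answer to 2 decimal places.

36.59

By the law of cosines, q² = p² + r² − 2·p·r·cos Q = 6519.4, so q ≈ 80.743.
Median from Q: ½√(2·p² + 2·r² − q²) ≈ 36.591.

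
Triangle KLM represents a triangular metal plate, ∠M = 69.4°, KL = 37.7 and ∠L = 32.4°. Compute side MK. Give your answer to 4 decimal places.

21.5805

The third angle is ∠K = 180° − ∠L − ∠M = 78.20°.
Law of sines: MK = KL·sin L/sin M ≈ 21.581.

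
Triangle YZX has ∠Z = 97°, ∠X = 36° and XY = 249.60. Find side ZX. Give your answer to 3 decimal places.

183.917

The third angle is ∠Y = 180° − ∠Z − ∠X = 47.00°.
Law of sines: ZX = XY·sin Y/sin Z ≈ 183.92.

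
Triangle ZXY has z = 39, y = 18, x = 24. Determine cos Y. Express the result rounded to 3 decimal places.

cos Y ≈ 0.947

By the law of cosines, cos Y = (z² + x² − y²) / (2·z·x) ≈ 0.94712, so ∠Y ≈ 18.72°.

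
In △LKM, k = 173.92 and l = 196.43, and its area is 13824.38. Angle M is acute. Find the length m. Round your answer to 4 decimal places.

From area = ½·l·k·sin M, we get sin M = 2·area/(l·k) ≈ 0.80932.
Taking the acute solution, ∠M ≈ 54.03°.
Law of cosines then gives m ≈ 169.41.

169.4106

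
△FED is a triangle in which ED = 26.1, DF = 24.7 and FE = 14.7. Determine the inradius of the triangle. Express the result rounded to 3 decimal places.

5.432

Semiperimeter s = (26.1 + 24.7 + 14.7)/2 = 32.75.
Heron's formula: area = √(32.75·6.65·8.05·18.05) ≈ 177.89.
Inradius = area/s = 177.89/32.75 ≈ 5.4318.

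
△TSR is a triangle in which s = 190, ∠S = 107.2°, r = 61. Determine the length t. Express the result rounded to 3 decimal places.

162.805

Law of sines: sin R = r·sin S/s ≈ 0.30669.
Since s ≥ r, only the acute value applies: ∠R ≈ 17.86°.
Then ∠T = 180° − ∠S − ∠R ≈ 54.94°.
Law of sines gives t = s·sin T/sin S ≈ 162.81.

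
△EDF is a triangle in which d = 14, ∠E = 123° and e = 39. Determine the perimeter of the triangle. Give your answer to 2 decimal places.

Law of sines: sin D = d·sin E/e ≈ 0.30106.
Since e ≥ d, only the acute value applies: ∠D ≈ 17.52°.
Then ∠F = 180° − ∠E − ∠D ≈ 39.48°.
Law of sines gives f = e·sin F/sin E ≈ 29.566.
Semiperimeter s = (39+14+29.566)/2 = 41.283.
Perimeter = 39 + 14 + 29.566 = 82.566.

82.57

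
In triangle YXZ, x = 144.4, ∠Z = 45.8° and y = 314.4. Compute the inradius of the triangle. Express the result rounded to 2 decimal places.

r ≈ 46.74

By the law of cosines, z² = y² + x² − 2·y·x·cos Z = 56397, so z ≈ 237.48.
Area = ½·y·x·sin Z ≈ 16274.
Semiperimeter s = (314.4+144.4+237.48)/2 = 348.14.
Inradius = area/s = 16274/348.14 ≈ 46.744.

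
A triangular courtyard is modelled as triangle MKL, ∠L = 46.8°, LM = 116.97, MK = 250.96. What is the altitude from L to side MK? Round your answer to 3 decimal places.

Law of sines: sin K = LM·sin L/MK ≈ 0.33977.
Since MK ≥ LM, only the acute value applies: ∠K ≈ 19.86°.
Then ∠M = 180° − ∠L − ∠K ≈ 113.34°.
Law of sines gives KL = MK·sin M/sin L ≈ 316.1.
Area = ½·MK·LM·sin M ≈ 13477.
The altitude from L has length 2·area/MK ≈ 107.4.

107.400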